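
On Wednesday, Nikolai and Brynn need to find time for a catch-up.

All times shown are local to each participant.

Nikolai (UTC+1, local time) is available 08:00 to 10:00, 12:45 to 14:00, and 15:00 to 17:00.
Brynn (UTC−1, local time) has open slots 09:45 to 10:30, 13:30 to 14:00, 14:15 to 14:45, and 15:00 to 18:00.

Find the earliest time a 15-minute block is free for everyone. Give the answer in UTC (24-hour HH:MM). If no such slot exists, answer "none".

Nikolai → UTC: 07:00–09:00, 11:45–13:00, 14:00–16:00.
Brynn → UTC: 10:45–11:30, 14:30–15:00, 15:15–15:45, 16:00–19:00.
Nikolai ∩ Brynn: 14:30–15:00, 15:15–15:45.
Windows ≥ 15 min: 14:30–15:00, 15:15–15:45.
Earliest such window starts at 14:30.

14:30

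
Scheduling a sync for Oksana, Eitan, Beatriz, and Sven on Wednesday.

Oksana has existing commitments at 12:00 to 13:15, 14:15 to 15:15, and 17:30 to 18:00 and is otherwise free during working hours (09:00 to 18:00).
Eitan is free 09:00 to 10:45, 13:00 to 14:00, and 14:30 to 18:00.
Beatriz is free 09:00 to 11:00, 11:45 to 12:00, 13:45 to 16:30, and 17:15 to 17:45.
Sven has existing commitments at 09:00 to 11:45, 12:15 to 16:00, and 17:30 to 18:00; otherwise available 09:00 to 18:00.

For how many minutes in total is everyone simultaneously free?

45 minutes

Oksana free within 09:00–18:00: 09:00–12:00, 13:15–14:15, 15:15–17:30.
Sven free within 09:00–18:00: 11:45–12:15, 16:00–17:30.
Oksana ∩ Eitan: 09:00–10:45, 13:15–14:00, 15:15–17:30.
Oksana ∩ Eitan ∩ Beatriz: 09:00–10:45, 13:45–14:00, 15:15–16:30, 17:15–17:30.
Oksana ∩ Eitan ∩ Beatriz ∩ Sven: 16:00–16:30, 17:15–17:30.
Total common minutes: 30 + 15 = 45.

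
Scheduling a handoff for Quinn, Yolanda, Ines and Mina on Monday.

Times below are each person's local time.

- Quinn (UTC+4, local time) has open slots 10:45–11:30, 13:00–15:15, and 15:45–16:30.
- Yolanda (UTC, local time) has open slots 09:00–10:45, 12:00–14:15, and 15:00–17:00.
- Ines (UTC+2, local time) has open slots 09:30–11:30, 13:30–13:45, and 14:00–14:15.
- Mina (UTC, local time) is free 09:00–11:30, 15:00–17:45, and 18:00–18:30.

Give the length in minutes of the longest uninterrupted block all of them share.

30 minutes

Quinn → UTC: 06:45–07:30, 09:00–11:15, 11:45–12:30.
Yolanda → UTC: 09:00–10:45, 12:00–14:15, 15:00–17:00.
Ines → UTC: 07:30–09:30, 11:30–11:45, 12:00–12:15.
Mina → UTC: 09:00–11:30, 15:00–17:45, 18:00–18:30.
Quinn ∩ Yolanda: 09:00–10:45, 12:00–12:30.
Quinn ∩ Yolanda ∩ Ines: 09:00–09:30, 12:00–12:15.
Quinn ∩ Yolanda ∩ Ines ∩ Mina: 09:00–09:30.
Single common window of 30 minutes.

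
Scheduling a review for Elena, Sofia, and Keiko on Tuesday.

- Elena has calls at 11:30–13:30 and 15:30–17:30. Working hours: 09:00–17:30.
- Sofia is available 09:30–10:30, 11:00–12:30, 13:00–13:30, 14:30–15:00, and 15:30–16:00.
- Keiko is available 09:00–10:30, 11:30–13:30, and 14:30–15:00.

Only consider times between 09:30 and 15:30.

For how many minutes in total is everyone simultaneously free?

Elena free within 09:00–17:30: 09:00–11:30, 13:30–15:30.
Elena ∩ Sofia: 09:30–10:30, 11:00–11:30, 14:30–15:00.
Elena ∩ Sofia ∩ Keiko: 09:30–10:30, 14:30–15:00.
Restricted to 09:30–15:30: 09:30–10:30, 14:30–15:00.
Total common minutes: 60 + 30 = 90.

90 minutes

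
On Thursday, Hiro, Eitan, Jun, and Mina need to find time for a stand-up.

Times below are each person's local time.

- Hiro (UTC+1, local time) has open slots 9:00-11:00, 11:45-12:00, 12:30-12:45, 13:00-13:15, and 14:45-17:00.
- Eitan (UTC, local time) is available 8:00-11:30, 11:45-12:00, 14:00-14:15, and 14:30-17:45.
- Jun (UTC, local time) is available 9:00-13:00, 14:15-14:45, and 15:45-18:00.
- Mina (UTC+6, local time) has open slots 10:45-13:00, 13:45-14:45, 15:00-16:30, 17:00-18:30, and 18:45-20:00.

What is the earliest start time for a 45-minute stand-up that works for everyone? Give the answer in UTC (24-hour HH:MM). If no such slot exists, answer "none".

09:00

Hiro → UTC: 08:00–10:00, 10:45–11:00, 11:30–11:45, 12:00–12:15, 13:45–16:00.
Eitan → UTC: 08:00–11:30, 11:45–12:00, 14:00–14:15, 14:30–17:45.
Jun → UTC: 09:00–13:00, 14:15–14:45, 15:45–18:00.
Mina → UTC: 04:45–07:00, 07:45–08:45, 09:00–10:30, 11:00–12:30, 12:45–14:00.
Hiro ∩ Eitan: 08:00–10:00, 10:45–11:00, 14:00–14:15, 14:30–16:00.
Hiro ∩ Eitan ∩ Jun: 09:00–10:00, 10:45–11:00, 14:30–14:45, 15:45–16:00.
Hiro ∩ Eitan ∩ Jun ∩ Mina: 09:00–10:00.
Windows ≥ 45 min: 09:00–10:00.
Earliest such window starts at 09:00.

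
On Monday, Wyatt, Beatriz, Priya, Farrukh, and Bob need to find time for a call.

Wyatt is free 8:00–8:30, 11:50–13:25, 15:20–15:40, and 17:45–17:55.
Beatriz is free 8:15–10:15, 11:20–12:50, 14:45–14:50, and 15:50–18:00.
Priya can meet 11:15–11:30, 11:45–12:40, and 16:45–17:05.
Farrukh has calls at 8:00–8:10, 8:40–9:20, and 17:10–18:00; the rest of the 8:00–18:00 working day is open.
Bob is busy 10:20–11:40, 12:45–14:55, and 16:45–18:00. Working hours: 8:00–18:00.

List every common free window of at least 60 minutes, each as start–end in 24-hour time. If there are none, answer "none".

Farrukh free within 08:00–18:00: 08:10–08:40, 09:20–17:10.
Bob free within 08:00–18:00: 08:00–10:20, 11:40–12:45, 14:55–16:45.
Wyatt ∩ Beatriz: 08:15–08:30, 11:50–12:50, 17:45–17:55.
Wyatt ∩ Beatriz ∩ Priya: 11:50–12:40.
Wyatt ∩ Beatriz ∩ Priya ∩ Farrukh: 11:50–12:40.
Wyatt ∩ Beatriz ∩ Priya ∩ Farrukh ∩ Bob: 11:50–12:40.
Windows ≥ 60 min: (none).

none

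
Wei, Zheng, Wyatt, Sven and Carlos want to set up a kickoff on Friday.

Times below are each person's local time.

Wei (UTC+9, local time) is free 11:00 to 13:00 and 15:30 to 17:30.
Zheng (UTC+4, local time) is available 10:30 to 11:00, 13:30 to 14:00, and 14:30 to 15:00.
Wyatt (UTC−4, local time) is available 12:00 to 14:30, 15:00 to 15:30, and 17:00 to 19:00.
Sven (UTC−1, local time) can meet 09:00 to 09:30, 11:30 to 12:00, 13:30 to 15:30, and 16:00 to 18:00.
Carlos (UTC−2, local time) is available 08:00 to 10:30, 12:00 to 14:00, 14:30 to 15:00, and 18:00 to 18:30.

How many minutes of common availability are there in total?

0 minutes

Wei → UTC: 02:00–04:00, 06:30–08:30.
Zheng → UTC: 06:30–07:00, 09:30–10:00, 10:30–11:00.
Wyatt → UTC: 16:00–18:30, 19:00–19:30, 21:00–23:00.
Sven → UTC: 10:00–10:30, 12:30–13:00, 14:30–16:30, 17:00–19:00.
Carlos → UTC: 10:00–12:30, 14:00–16:00, 16:30–17:00, 20:00–20:30.
Wei ∩ Zheng: 06:30–07:00.
Wei ∩ Zheng ∩ Wyatt: (none).
Wei ∩ Zheng ∩ Wyatt ∩ Sven: (none).
Wei ∩ Zheng ∩ Wyatt ∩ Sven ∩ Carlos: (none).
Total common minutes: 0.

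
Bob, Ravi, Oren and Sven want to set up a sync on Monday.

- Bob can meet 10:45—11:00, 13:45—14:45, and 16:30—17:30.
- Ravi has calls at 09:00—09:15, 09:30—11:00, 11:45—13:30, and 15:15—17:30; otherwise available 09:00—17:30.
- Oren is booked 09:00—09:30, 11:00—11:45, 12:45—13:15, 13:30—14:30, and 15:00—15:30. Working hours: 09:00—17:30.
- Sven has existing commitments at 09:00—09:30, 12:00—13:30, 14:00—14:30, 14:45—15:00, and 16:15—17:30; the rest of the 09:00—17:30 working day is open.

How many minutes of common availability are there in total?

15 minutes

Ravi free within 09:00–17:30: 09:15–09:30, 11:00–11:45, 13:30–15:15.
Oren free within 09:00–17:30: 09:30–11:00, 11:45–12:45, 13:15–13:30, 14:30–15:00, 15:30–17:30.
Sven free within 09:00–17:30: 09:30–12:00, 13:30–14:00, 14:30–14:45, 15:00–16:15.
Bob ∩ Ravi: 13:45–14:45.
Bob ∩ Ravi ∩ Oren: 14:30–14:45.
Bob ∩ Ravi ∩ Oren ∩ Sven: 14:30–14:45.
Total common minutes: 15.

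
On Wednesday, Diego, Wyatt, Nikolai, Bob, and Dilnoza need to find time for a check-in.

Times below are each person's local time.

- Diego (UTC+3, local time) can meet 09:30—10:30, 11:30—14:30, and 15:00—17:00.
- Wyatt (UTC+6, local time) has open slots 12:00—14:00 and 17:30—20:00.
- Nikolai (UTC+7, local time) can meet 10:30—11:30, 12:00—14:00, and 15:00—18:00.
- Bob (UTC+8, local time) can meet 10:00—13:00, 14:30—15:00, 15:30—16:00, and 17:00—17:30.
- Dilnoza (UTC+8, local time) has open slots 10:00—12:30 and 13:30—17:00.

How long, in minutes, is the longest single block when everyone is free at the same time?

Diego → UTC: 06:30–07:30, 08:30–11:30, 12:00–14:00.
Wyatt → UTC: 06:00–08:00, 11:30–14:00.
Nikolai → UTC: 03:30–04:30, 05:00–07:00, 08:00–11:00.
Bob → UTC: 02:00–05:00, 06:30–07:00, 07:30–08:00, 09:00–09:30.
Dilnoza → UTC: 02:00–04:30, 05:30–09:00.
Diego ∩ Wyatt: 06:30–07:30, 12:00–14:00.
Diego ∩ Wyatt ∩ Nikolai: 06:30–07:00.
Diego ∩ Wyatt ∩ Nikolai ∩ Bob: 06:30–07:00.
Diego ∩ Wyatt ∩ Nikolai ∩ Bob ∩ Dilnoza: 06:30–07:00.
Single common window of 30 minutes.

30 minutes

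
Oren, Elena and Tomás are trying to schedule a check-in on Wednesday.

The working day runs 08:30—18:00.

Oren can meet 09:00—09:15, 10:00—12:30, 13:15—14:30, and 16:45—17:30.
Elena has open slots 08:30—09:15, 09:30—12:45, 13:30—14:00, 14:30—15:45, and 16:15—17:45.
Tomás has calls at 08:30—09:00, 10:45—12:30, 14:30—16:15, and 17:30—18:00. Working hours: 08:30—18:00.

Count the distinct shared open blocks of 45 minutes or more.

Tomás free within 08:30–18:00: 09:00–10:45, 12:30–14:30, 16:15–17:30.
Oren ∩ Elena: 09:00–09:15, 10:00–12:30, 13:30–14:00, 16:45–17:30.
Oren ∩ Elena ∩ Tomás: 09:00–09:15, 10:00–10:45, 13:30–14:00, 16:45–17:30.
Windows ≥ 45 min: 10:00–10:45, 16:45–17:30.
That's 2 windows.

2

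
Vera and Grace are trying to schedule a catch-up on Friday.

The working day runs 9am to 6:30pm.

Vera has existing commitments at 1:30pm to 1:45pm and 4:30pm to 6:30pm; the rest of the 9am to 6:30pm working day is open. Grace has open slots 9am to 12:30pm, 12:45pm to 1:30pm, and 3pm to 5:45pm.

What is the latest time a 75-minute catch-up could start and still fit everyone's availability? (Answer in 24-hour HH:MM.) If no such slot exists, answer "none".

15:15

Vera free within 09:00–18:30: 09:00–13:30, 13:45–16:30.
Vera ∩ Grace: 09:00–12:30, 12:45–13:30, 15:00–16:30.
Windows ≥ 75 min: 09:00–12:30, 15:00–16:30.
Latest start in the last window 15:00–16:30 is 16:30 − 75 min = 15:15.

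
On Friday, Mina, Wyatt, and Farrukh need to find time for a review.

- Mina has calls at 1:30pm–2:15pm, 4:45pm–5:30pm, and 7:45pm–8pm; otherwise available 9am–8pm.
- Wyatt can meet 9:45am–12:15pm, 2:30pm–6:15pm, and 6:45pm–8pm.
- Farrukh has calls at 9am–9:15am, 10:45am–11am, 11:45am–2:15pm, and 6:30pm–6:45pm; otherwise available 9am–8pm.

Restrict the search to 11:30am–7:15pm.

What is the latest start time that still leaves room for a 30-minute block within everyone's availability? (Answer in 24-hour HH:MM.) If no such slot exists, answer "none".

18:45

Mina free within 09:00–20:00: 09:00–13:30, 14:15–16:45, 17:30–19:45.
Farrukh free within 09:00–20:00: 09:15–10:45, 11:00–11:45, 14:15–18:30, 18:45–20:00.
Mina ∩ Wyatt: 09:45–12:15, 14:30–16:45, 17:30–18:15, 18:45–19:45.
Mina ∩ Wyatt ∩ Farrukh: 09:45–10:45, 11:00–11:45, 14:30–16:45, 17:30–18:15, 18:45–19:45.
Restricted to 11:30–19:15: 11:30–11:45, 14:30–16:45, 17:30–18:15, 18:45–19:15.
Windows ≥ 30 min: 14:30–16:45, 17:30–18:15, 18:45–19:15.
Latest start in the last window 18:45–19:15 is 19:15 − 30 min = 18:45.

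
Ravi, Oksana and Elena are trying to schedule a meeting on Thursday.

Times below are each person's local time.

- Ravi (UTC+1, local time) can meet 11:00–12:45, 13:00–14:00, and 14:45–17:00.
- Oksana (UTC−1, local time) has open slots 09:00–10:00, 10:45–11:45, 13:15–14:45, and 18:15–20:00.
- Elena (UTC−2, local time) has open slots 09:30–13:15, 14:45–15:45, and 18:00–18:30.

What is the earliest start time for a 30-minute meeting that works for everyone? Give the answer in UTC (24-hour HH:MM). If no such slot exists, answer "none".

12:00

Ravi → UTC: 10:00–11:45, 12:00–13:00, 13:45–16:00.
Oksana → UTC: 10:00–11:00, 11:45–12:45, 14:15–15:45, 19:15–21:00.
Elena → UTC: 11:30–15:15, 16:45–17:45, 20:00–20:30.
Ravi ∩ Oksana: 10:00–11:00, 12:00–12:45, 14:15–15:45.
Ravi ∩ Oksana ∩ Elena: 12:00–12:45, 14:15–15:15.
Windows ≥ 30 min: 12:00–12:45, 14:15–15:15.
Earliest such window starts at 12:00.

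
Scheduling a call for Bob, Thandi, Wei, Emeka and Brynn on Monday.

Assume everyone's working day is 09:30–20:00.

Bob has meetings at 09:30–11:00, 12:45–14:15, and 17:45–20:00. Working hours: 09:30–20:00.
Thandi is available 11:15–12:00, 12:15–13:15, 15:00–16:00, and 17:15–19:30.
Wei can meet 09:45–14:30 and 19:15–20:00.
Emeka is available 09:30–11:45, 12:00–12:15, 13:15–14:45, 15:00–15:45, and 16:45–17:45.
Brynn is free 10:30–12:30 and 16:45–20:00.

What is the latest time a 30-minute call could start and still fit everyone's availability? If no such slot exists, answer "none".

11:15

Bob free within 09:30–20:00: 11:00–12:45, 14:15–17:45.
Bob ∩ Thandi: 11:15–12:00, 12:15–12:45, 15:00–16:00, 17:15–17:45.
Bob ∩ Thandi ∩ Wei: 11:15–12:00, 12:15–12:45.
Bob ∩ Thandi ∩ Wei ∩ Emeka: 11:15–11:45.
Bob ∩ Thandi ∩ Wei ∩ Emeka ∩ Brynn: 11:15–11:45.
Windows ≥ 30 min: 11:15–11:45.
Latest start in the last window 11:15–11:45 is 11:45 − 30 min = 11:15.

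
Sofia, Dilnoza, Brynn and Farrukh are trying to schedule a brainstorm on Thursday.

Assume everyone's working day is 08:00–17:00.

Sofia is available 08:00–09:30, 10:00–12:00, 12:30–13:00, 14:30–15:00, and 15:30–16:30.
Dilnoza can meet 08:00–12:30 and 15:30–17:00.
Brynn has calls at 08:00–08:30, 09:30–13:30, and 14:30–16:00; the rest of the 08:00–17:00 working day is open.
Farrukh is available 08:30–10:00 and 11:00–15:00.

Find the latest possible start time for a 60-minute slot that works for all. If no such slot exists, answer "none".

Brynn free within 08:00–17:00: 08:30–09:30, 13:30–14:30, 16:00–17:00.
Sofia ∩ Dilnoza: 08:00–09:30, 10:00–12:00, 15:30–16:30.
Sofia ∩ Dilnoza ∩ Brynn: 08:30–09:30, 16:00–16:30.
Sofia ∩ Dilnoza ∩ Brynn ∩ Farrukh: 08:30–09:30.
Windows ≥ 60 min: 08:30–09:30.
Latest start in the last window 08:30–09:30 is 09:30 − 60 min = 08:30.

08:30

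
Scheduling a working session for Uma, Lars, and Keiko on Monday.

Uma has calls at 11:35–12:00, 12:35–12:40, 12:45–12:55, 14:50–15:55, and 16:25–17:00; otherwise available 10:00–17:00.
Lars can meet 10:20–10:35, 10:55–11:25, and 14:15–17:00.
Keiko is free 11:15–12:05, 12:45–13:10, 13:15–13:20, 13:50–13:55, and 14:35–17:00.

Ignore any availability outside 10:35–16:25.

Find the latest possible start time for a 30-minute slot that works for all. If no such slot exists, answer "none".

Uma free within 10:00–17:00: 10:00–11:35, 12:00–12:35, 12:40–12:45, 12:55–14:50, 15:55–16:25.
Uma ∩ Lars: 10:20–10:35, 10:55–11:25, 14:15–14:50, 15:55–16:25.
Uma ∩ Lars ∩ Keiko: 11:15–11:25, 14:35–14:50, 15:55–16:25.
Restricted to 10:35–16:25: 11:15–11:25, 14:35–14:50, 15:55–16:25.
Windows ≥ 30 min: 15:55–16:25.
Latest start in the last window 15:55–16:25 is 16:25 − 30 min = 15:55.

15:55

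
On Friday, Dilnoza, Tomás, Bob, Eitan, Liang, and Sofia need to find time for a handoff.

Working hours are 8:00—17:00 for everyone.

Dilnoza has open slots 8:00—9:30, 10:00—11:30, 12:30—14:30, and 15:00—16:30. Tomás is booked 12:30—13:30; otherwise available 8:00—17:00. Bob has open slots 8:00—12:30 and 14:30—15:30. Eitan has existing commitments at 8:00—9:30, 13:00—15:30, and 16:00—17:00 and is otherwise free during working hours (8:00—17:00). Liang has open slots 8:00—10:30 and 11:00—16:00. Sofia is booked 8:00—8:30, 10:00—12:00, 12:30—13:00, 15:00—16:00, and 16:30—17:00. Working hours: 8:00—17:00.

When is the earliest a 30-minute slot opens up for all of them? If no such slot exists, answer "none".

none

Tomás free within 08:00–17:00: 08:00–12:30, 13:30–17:00.
Eitan free within 08:00–17:00: 09:30–13:00, 15:30–16:00.
Sofia free within 08:00–17:00: 08:30–10:00, 12:00–12:30, 13:00–15:00, 16:00–16:30.
Dilnoza ∩ Tomás: 08:00–09:30, 10:00–11:30, 13:30–14:30, 15:00–16:30.
Dilnoza ∩ Tomás ∩ Bob: 08:00–09:30, 10:00–11:30, 15:00–15:30.
Dilnoza ∩ Tomás ∩ Bob ∩ Eitan: 10:00–11:30.
Dilnoza ∩ Tomás ∩ Bob ∩ Eitan ∩ Liang: 10:00–10:30, 11:00–11:30.
Dilnoza ∩ Tomás ∩ Bob ∩ Eitan ∩ Liang ∩ Sofia: (none).
Windows ≥ 30 min: (none).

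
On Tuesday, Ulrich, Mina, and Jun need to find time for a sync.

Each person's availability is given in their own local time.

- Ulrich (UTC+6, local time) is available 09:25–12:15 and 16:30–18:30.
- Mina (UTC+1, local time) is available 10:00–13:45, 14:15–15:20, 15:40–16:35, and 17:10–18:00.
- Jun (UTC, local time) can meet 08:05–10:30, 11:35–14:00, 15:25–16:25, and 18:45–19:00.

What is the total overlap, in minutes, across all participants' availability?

55 minutes

Ulrich → UTC: 03:25–06:15, 10:30–12:30.
Mina → UTC: 09:00–12:45, 13:15–14:20, 14:40–15:35, 16:10–17:00.
Jun → UTC: 08:05–10:30, 11:35–14:00, 15:25–16:25, 18:45–19:00.
Ulrich ∩ Mina: 10:30–12:30.
Ulrich ∩ Mina ∩ Jun: 11:35–12:30.
Total common minutes: 55.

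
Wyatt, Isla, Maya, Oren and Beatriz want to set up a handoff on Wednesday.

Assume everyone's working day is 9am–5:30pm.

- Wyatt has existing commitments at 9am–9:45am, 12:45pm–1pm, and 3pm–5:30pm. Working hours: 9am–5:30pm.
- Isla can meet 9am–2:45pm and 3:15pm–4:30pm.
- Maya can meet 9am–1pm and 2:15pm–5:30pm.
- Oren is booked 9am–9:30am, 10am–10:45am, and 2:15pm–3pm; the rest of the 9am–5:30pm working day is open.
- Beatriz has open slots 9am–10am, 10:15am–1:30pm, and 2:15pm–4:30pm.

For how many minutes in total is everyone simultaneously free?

Wyatt free within 09:00–17:30: 09:45–12:45, 13:00–15:00.
Oren free within 09:00–17:30: 09:30–10:00, 10:45–14:15, 15:00–17:30.
Wyatt ∩ Isla: 09:45–12:45, 13:00–14:45.
Wyatt ∩ Isla ∩ Maya: 09:45–12:45, 14:15–14:45.
Wyatt ∩ Isla ∩ Maya ∩ Oren: 09:45–10:00, 10:45–12:45.
Wyatt ∩ Isla ∩ Maya ∩ Oren ∩ Beatriz: 09:45–10:00, 10:45–12:45.
Total common minutes: 15 + 120 = 135.

135 minutes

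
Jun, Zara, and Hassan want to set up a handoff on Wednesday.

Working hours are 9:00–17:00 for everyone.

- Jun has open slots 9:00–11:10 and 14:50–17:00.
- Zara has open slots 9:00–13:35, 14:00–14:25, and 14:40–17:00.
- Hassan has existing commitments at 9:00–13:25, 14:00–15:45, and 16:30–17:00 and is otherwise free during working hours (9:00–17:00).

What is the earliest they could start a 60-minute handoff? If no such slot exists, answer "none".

Hassan free within 09:00–17:00: 13:25–14:00, 15:45–16:30.
Jun ∩ Zara: 09:00–11:10, 14:50–17:00.
Jun ∩ Zara ∩ Hassan: 15:45–16:30.
Windows ≥ 60 min: (none).

none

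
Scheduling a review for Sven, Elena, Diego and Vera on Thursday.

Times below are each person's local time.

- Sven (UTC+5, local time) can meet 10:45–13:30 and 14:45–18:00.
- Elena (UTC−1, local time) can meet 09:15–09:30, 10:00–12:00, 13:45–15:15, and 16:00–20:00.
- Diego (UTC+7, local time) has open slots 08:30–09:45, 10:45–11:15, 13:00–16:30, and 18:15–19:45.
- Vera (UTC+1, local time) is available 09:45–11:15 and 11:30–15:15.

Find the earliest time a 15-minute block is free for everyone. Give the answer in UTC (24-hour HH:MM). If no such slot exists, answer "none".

11:15

Sven → UTC: 05:45–08:30, 09:45–13:00.
Elena → UTC: 10:15–10:30, 11:00–13:00, 14:45–16:15, 17:00–21:00.
Diego → UTC: 01:30–02:45, 03:45–04:15, 06:00–09:30, 11:15–12:45.
Vera → UTC: 08:45–10:15, 10:30–14:15.
Sven ∩ Elena: 10:15–10:30, 11:00–13:00.
Sven ∩ Elena ∩ Diego: 11:15–12:45.
Sven ∩ Elena ∩ Diego ∩ Vera: 11:15–12:45.
Windows ≥ 15 min: 11:15–12:45.
Earliest such window starts at 11:15.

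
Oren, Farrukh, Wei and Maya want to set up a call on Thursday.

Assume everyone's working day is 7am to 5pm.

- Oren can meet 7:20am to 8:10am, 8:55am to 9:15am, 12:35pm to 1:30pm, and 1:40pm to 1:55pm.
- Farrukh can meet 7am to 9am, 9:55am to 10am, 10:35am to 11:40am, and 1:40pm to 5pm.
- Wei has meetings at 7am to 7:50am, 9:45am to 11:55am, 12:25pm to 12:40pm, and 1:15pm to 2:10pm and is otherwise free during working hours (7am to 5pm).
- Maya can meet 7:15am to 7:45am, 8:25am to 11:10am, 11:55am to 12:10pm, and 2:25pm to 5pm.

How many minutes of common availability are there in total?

Wei free within 07:00–17:00: 07:50–09:45, 11:55–12:25, 12:40–13:15, 14:10–17:00.
Oren ∩ Farrukh: 07:20–08:10, 08:55–09:00, 13:40–13:55.
Oren ∩ Farrukh ∩ Wei: 07:50–08:10, 08:55–09:00.
Oren ∩ Farrukh ∩ Wei ∩ Maya: 08:55–09:00.
Total common minutes: 5.

5 minutes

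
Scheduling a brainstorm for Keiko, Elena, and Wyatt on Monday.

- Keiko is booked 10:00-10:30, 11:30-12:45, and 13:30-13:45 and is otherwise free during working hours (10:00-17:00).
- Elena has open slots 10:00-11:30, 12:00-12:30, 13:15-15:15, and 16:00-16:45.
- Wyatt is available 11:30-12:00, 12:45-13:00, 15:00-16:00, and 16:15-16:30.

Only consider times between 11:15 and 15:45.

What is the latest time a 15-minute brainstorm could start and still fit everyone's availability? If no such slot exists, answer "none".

15:00

Keiko free within 10:00–17:00: 10:30–11:30, 12:45–13:30, 13:45–17:00.
Keiko ∩ Elena: 10:30–11:30, 13:15–13:30, 13:45–15:15, 16:00–16:45.
Keiko ∩ Elena ∩ Wyatt: 15:00–15:15, 16:15–16:30.
Restricted to 11:15–15:45: 15:00–15:15.
Windows ≥ 15 min: 15:00–15:15.
Latest start in the last window 15:00–15:15 is 15:15 − 15 min = 15:00.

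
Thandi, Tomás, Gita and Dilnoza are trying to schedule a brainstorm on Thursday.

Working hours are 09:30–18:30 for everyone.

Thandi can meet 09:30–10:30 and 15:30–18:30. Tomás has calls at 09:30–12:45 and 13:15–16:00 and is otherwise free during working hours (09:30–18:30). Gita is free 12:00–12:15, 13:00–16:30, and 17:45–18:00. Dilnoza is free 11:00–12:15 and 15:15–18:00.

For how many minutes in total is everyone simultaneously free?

45 minutes

Tomás free within 09:30–18:30: 12:45–13:15, 16:00–18:30.
Thandi ∩ Tomás: 16:00–18:30.
Thandi ∩ Tomás ∩ Gita: 16:00–16:30, 17:45–18:00.
Thandi ∩ Tomás ∩ Gita ∩ Dilnoza: 16:00–16:30, 17:45–18:00.
Total common minutes: 30 + 15 = 45.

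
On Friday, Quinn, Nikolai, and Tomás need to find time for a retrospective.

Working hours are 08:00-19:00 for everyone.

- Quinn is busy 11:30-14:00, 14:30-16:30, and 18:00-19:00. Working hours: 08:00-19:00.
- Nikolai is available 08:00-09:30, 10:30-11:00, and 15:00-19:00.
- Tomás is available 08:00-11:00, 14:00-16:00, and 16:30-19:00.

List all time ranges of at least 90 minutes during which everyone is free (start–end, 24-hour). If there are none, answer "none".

Quinn free within 08:00–19:00: 08:00–11:30, 14:00–14:30, 16:30–18:00.
Quinn ∩ Nikolai: 08:00–09:30, 10:30–11:00, 16:30–18:00.
Quinn ∩ Nikolai ∩ Tomás: 08:00–09:30, 10:30–11:00, 16:30–18:00.
Windows ≥ 90 min: 08:00–09:30, 16:30–18:00.

08:00–09:30, 16:30–18:00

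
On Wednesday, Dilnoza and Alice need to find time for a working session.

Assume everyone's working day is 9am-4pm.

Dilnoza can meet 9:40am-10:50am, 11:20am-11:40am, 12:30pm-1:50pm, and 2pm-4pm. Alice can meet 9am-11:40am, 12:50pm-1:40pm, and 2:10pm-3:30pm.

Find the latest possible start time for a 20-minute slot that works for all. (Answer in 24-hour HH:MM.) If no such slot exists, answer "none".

15:10

Dilnoza ∩ Alice: 09:40–10:50, 11:20–11:40, 12:50–13:40, 14:10–15:30.
Windows ≥ 20 min: 09:40–10:50, 11:20–11:40, 12:50–13:40, 14:10–15:30.
Latest start in the last window 14:10–15:30 is 15:30 − 20 min = 15:10.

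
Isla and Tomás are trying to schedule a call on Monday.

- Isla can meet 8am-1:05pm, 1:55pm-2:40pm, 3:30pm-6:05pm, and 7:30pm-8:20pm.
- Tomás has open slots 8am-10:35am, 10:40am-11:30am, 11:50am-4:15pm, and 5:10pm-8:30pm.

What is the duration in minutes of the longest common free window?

155 minutes

Isla ∩ Tomás: 08:00–10:35, 10:40–11:30, 11:50–13:05, 13:55–14:40, 15:30–16:15, 17:10–18:05, 19:30–20:20.
Common window lengths: 155, 50, 75, 45, 45, 55, 50 min; longest is 155.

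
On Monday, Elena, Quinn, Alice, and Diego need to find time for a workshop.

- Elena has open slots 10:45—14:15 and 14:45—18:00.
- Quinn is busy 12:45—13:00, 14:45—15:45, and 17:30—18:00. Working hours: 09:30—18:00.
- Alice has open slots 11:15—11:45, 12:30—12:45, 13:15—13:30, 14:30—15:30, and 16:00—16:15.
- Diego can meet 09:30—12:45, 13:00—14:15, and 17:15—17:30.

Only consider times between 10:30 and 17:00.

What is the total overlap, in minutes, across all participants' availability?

Quinn free within 09:30–18:00: 09:30–12:45, 13:00–14:45, 15:45–17:30.
Elena ∩ Quinn: 10:45–12:45, 13:00–14:15, 15:45–17:30.
Elena ∩ Quinn ∩ Alice: 11:15–11:45, 12:30–12:45, 13:15–13:30, 16:00–16:15.
Elena ∩ Quinn ∩ Alice ∩ Diego: 11:15–11:45, 12:30–12:45, 13:15–13:30.
Restricted to 10:30–17:00: 11:15–11:45, 12:30–12:45, 13:15–13:30.
Total common minutes: 30 + 15 + 15 = 60.

60 minutes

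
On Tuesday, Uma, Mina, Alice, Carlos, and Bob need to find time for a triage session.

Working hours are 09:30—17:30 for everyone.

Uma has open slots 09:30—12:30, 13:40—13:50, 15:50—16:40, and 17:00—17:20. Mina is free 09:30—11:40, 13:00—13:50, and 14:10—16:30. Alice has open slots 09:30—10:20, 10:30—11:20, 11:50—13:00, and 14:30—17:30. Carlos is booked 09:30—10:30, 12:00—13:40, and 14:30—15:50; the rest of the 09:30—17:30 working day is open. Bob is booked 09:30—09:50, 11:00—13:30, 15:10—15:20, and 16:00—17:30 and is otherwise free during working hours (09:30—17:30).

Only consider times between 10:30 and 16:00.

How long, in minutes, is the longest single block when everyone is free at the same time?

30 minutes

Carlos free within 09:30–17:30: 10:30–12:00, 13:40–14:30, 15:50–17:30.
Bob free within 09:30–17:30: 09:50–11:00, 13:30–15:10, 15:20–16:00.
Uma ∩ Mina: 09:30–11:40, 13:40–13:50, 15:50–16:30.
Uma ∩ Mina ∩ Alice: 09:30–10:20, 10:30–11:20, 15:50–16:30.
Uma ∩ Mina ∩ Alice ∩ Carlos: 10:30–11:20, 15:50–16:30.
Uma ∩ Mina ∩ Alice ∩ Carlos ∩ Bob: 10:30–11:00, 15:50–16:00.
Restricted to 10:30–16:00: 10:30–11:00, 15:50–16:00.
Common window lengths: 30, 10 min; longest is 30.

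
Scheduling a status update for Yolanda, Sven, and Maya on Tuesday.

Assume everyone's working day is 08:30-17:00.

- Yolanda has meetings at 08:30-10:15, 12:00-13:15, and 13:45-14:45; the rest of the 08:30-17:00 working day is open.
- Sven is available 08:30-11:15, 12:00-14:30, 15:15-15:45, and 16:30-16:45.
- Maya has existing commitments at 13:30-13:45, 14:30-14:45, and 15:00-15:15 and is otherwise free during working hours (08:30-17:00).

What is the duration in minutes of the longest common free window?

Yolanda free within 08:30–17:00: 10:15–12:00, 13:15–13:45, 14:45–17:00.
Maya free within 08:30–17:00: 08:30–13:30, 13:45–14:30, 14:45–15:00, 15:15–17:00.
Yolanda ∩ Sven: 10:15–11:15, 13:15–13:45, 15:15–15:45, 16:30–16:45.
Yolanda ∩ Sven ∩ Maya: 10:15–11:15, 13:15–13:30, 15:15–15:45, 16:30–16:45.
Common window lengths: 60, 15, 30, 15 min; longest is 60.

60 minutes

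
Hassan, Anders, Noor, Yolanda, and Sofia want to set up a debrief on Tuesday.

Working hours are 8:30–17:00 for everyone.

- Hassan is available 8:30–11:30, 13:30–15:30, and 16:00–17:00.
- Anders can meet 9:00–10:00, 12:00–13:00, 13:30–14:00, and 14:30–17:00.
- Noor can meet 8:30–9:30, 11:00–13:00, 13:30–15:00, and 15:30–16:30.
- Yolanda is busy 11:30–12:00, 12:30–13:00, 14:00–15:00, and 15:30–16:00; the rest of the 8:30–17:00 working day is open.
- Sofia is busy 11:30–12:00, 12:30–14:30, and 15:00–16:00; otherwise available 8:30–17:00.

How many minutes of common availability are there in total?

Yolanda free within 08:30–17:00: 08:30–11:30, 12:00–12:30, 13:00–14:00, 15:00–15:30, 16:00–17:00.
Sofia free within 08:30–17:00: 08:30–11:30, 12:00–12:30, 14:30–15:00, 16:00–17:00.
Hassan ∩ Anders: 09:00–10:00, 13:30–14:00, 14:30–15:30, 16:00–17:00.
Hassan ∩ Anders ∩ Noor: 09:00–09:30, 13:30–14:00, 14:30–15:00, 16:00–16:30.
Hassan ∩ Anders ∩ Noor ∩ Yolanda: 09:00–09:30, 13:30–14:00, 16:00–16:30.
Hassan ∩ Anders ∩ Noor ∩ Yolanda ∩ Sofia: 09:00–09:30, 16:00–16:30.
Total common minutes: 30 + 30 = 60.

60 minutes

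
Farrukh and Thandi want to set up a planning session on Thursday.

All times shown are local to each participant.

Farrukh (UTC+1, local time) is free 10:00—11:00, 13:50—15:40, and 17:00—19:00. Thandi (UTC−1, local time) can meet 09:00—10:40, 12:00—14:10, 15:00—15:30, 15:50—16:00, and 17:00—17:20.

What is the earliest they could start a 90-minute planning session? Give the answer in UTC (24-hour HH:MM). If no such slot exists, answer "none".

Farrukh → UTC: 09:00–10:00, 12:50–14:40, 16:00–18:00.
Thandi → UTC: 10:00–11:40, 13:00–15:10, 16:00–16:30, 16:50–17:00, 18:00–18:20.
Farrukh ∩ Thandi: 13:00–14:40, 16:00–16:30, 16:50–17:00.
Windows ≥ 90 min: 13:00–14:40.
Earliest such window starts at 13:00.

13:00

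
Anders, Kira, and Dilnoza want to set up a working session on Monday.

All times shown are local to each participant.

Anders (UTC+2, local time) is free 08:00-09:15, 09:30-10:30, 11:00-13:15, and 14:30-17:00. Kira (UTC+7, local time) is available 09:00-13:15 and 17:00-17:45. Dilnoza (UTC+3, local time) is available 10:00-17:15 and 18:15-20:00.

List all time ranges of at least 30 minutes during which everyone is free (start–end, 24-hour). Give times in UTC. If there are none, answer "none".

10:00–10:45

Anders → UTC: 06:00–07:15, 07:30–08:30, 09:00–11:15, 12:30–15:00.
Kira → UTC: 02:00–06:15, 10:00–10:45.
Dilnoza → UTC: 07:00–14:15, 15:15–17:00.
Anders ∩ Kira: 06:00–06:15, 10:00–10:45.
Anders ∩ Kira ∩ Dilnoza: 10:00–10:45.
Windows ≥ 30 min: 10:00–10:45.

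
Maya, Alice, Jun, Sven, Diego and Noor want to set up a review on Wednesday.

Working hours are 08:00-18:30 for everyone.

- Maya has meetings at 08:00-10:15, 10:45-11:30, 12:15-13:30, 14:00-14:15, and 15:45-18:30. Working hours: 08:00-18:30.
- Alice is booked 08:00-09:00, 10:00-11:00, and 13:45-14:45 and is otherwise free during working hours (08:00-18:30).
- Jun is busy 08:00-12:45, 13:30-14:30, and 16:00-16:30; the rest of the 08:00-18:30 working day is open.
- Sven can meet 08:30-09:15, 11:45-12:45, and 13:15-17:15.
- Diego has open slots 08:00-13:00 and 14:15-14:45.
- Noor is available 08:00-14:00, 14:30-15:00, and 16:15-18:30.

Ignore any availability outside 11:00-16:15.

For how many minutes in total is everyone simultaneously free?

Maya free within 08:00–18:30: 10:15–10:45, 11:30–12:15, 13:30–14:00, 14:15–15:45.
Alice free within 08:00–18:30: 09:00–10:00, 11:00–13:45, 14:45–18:30.
Jun free within 08:00–18:30: 12:45–13:30, 14:30–16:00, 16:30–18:30.
Maya ∩ Alice: 11:30–12:15, 13:30–13:45, 14:45–15:45.
Maya ∩ Alice ∩ Jun: 14:45–15:45.
Maya ∩ Alice ∩ Jun ∩ Sven: 14:45–15:45.
Maya ∩ Alice ∩ Jun ∩ Sven ∩ Diego: (none).
Maya ∩ Alice ∩ Jun ∩ Sven ∩ Diego ∩ Noor: (none).
Restricted to 11:00–16:15: (none).
Total common minutes: 0.

0 minutes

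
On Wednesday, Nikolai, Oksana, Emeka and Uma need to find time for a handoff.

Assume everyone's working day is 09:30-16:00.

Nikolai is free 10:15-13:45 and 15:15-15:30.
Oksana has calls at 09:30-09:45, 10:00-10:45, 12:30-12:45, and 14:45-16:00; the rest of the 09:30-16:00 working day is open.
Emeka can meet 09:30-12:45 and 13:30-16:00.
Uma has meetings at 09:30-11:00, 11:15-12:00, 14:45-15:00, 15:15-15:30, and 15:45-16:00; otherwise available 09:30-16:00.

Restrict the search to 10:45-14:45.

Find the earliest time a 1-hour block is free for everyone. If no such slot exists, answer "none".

Oksana free within 09:30–16:00: 09:45–10:00, 10:45–12:30, 12:45–14:45.
Uma free within 09:30–16:00: 11:00–11:15, 12:00–14:45, 15:00–15:15, 15:30–15:45.
Nikolai ∩ Oksana: 10:45–12:30, 12:45–13:45.
Nikolai ∩ Oksana ∩ Emeka: 10:45–12:30, 13:30–13:45.
Nikolai ∩ Oksana ∩ Emeka ∩ Uma: 11:00–11:15, 12:00–12:30, 13:30–13:45.
Restricted to 10:45–14:45: 11:00–11:15, 12:00–12:30, 13:30–13:45.
Windows ≥ 60 min: (none).

none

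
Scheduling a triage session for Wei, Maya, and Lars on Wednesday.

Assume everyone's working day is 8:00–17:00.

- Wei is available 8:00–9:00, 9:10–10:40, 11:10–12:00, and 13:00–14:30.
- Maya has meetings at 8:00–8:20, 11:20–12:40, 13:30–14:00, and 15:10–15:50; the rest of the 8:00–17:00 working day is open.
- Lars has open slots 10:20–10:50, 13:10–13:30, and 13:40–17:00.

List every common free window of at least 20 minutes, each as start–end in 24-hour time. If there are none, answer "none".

Maya free within 08:00–17:00: 08:20–11:20, 12:40–13:30, 14:00–15:10, 15:50–17:00.
Wei ∩ Maya: 08:20–09:00, 09:10–10:40, 11:10–11:20, 13:00–13:30, 14:00–14:30.
Wei ∩ Maya ∩ Lars: 10:20–10:40, 13:10–13:30, 14:00–14:30.
Windows ≥ 20 min: 10:20–10:40, 13:10–13:30, 14:00–14:30.

10:20–10:40, 13:10–13:30, 14:00–14:30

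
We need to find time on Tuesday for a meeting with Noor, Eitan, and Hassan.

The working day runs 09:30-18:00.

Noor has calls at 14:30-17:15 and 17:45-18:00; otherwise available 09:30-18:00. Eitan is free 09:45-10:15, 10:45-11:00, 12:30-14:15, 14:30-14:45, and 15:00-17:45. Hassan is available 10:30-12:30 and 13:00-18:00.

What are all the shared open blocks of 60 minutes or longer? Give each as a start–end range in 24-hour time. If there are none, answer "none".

13:00–14:15

Noor free within 09:30–18:00: 09:30–14:30, 17:15–17:45.
Noor ∩ Eitan: 09:45–10:15, 10:45–11:00, 12:30–14:15, 17:15–17:45.
Noor ∩ Eitan ∩ Hassan: 10:45–11:00, 13:00–14:15, 17:15–17:45.
Windows ≥ 60 min: 13:00–14:15.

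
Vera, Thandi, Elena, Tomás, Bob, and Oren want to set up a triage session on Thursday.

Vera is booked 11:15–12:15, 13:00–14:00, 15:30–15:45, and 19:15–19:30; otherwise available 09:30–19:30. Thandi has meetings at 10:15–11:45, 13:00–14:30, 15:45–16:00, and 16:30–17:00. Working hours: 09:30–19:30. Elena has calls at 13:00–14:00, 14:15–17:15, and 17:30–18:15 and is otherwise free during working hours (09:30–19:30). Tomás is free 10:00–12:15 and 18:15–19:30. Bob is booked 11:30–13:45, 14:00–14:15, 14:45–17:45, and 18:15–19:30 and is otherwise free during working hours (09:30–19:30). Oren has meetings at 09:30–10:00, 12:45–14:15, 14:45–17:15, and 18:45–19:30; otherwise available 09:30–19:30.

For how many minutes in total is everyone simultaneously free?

Vera free within 09:30–19:30: 09:30–11:15, 12:15–13:00, 14:00–15:30, 15:45–19:15.
Thandi free within 09:30–19:30: 09:30–10:15, 11:45–13:00, 14:30–15:45, 16:00–16:30, 17:00–19:30.
Elena free within 09:30–19:30: 09:30–13:00, 14:00–14:15, 17:15–17:30, 18:15–19:30.
Bob free within 09:30–19:30: 09:30–11:30, 13:45–14:00, 14:15–14:45, 17:45–18:15.
Oren free within 09:30–19:30: 10:00–12:45, 14:15–14:45, 17:15–18:45.
Vera ∩ Thandi: 09:30–10:15, 12:15–13:00, 14:30–15:30, 16:00–16:30, 17:00–19:15.
Vera ∩ Thandi ∩ Elena: 09:30–10:15, 12:15–13:00, 17:15–17:30, 18:15–19:15.
Vera ∩ Thandi ∩ Elena ∩ Tomás: 10:00–10:15, 18:15–19:15.
Vera ∩ Thandi ∩ Elena ∩ Tomás ∩ Bob: 10:00–10:15.
Vera ∩ Thandi ∩ Elena ∩ Tomás ∩ Bob ∩ Oren: 10:00–10:15.
Total common minutes: 15.

15 minutes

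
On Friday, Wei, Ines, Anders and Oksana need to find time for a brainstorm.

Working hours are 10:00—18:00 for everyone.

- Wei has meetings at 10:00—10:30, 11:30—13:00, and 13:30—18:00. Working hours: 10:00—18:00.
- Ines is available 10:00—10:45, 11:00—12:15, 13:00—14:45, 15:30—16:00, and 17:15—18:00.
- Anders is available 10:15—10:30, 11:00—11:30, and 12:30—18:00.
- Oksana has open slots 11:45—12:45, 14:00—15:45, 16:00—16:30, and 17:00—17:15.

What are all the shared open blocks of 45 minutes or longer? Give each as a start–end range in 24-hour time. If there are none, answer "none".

Wei free within 10:00–18:00: 10:30–11:30, 13:00–13:30.
Wei ∩ Ines: 10:30–10:45, 11:00–11:30, 13:00–13:30.
Wei ∩ Ines ∩ Anders: 11:00–11:30, 13:00–13:30.
Wei ∩ Ines ∩ Anders ∩ Oksana: (none).
Windows ≥ 45 min: (none).

none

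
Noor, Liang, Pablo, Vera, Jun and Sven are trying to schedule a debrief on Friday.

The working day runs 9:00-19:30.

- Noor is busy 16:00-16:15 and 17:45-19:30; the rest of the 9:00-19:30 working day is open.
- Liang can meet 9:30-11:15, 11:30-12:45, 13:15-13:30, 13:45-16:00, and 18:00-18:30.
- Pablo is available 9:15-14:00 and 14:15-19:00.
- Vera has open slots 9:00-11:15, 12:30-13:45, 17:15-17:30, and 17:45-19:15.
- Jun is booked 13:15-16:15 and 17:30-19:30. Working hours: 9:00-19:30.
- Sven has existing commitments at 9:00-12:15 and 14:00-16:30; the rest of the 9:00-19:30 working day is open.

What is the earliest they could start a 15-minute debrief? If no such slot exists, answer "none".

Noor free within 09:00–19:30: 09:00–16:00, 16:15–17:45.
Jun free within 09:00–19:30: 09:00–13:15, 16:15–17:30.
Sven free within 09:00–19:30: 12:15–14:00, 16:30–19:30.
Noor ∩ Liang: 09:30–11:15, 11:30–12:45, 13:15–13:30, 13:45–16:00.
Noor ∩ Liang ∩ Pablo: 09:30–11:15, 11:30–12:45, 13:15–13:30, 13:45–14:00, 14:15–16:00.
Noor ∩ Liang ∩ Pablo ∩ Vera: 09:30–11:15, 12:30–12:45, 13:15–13:30.
Noor ∩ Liang ∩ Pablo ∩ Vera ∩ Jun: 09:30–11:15, 12:30–12:45.
Noor ∩ Liang ∩ Pablo ∩ Vera ∩ Jun ∩ Sven: 12:30–12:45.
Windows ≥ 15 min: 12:30–12:45.
Earliest such window starts at 12:30.

12:30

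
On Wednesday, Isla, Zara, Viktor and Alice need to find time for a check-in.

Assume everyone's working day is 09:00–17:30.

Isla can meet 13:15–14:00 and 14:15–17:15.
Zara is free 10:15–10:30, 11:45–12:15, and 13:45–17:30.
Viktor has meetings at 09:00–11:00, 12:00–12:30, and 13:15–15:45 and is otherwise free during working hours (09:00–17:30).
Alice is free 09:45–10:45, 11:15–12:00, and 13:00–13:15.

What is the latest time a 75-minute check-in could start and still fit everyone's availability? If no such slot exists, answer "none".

Viktor free within 09:00–17:30: 11:00–12:00, 12:30–13:15, 15:45–17:30.
Isla ∩ Zara: 13:45–14:00, 14:15–17:15.
Isla ∩ Zara ∩ Viktor: 15:45–17:15.
Isla ∩ Zara ∩ Viktor ∩ Alice: (none).
Windows ≥ 75 min: (none).

none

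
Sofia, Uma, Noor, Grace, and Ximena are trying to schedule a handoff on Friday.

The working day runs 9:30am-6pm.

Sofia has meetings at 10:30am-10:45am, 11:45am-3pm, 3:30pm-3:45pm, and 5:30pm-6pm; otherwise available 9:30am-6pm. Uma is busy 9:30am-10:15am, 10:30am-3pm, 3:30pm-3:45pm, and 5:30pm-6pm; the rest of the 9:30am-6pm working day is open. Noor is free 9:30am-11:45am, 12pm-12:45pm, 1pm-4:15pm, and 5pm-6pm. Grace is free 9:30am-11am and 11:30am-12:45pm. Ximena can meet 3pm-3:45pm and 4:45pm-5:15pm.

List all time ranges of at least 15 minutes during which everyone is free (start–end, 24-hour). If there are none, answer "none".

none

Sofia free within 09:30–18:00: 09:30–10:30, 10:45–11:45, 15:00–15:30, 15:45–17:30.
Uma free within 09:30–18:00: 10:15–10:30, 15:00–15:30, 15:45–17:30.
Sofia ∩ Uma: 10:15–10:30, 15:00–15:30, 15:45–17:30.
Sofia ∩ Uma ∩ Noor: 10:15–10:30, 15:00–15:30, 15:45–16:15, 17:00–17:30.
Sofia ∩ Uma ∩ Noor ∩ Grace: 10:15–10:30.
Sofia ∩ Uma ∩ Noor ∩ Grace ∩ Ximena: (none).
Windows ≥ 15 min: (none).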